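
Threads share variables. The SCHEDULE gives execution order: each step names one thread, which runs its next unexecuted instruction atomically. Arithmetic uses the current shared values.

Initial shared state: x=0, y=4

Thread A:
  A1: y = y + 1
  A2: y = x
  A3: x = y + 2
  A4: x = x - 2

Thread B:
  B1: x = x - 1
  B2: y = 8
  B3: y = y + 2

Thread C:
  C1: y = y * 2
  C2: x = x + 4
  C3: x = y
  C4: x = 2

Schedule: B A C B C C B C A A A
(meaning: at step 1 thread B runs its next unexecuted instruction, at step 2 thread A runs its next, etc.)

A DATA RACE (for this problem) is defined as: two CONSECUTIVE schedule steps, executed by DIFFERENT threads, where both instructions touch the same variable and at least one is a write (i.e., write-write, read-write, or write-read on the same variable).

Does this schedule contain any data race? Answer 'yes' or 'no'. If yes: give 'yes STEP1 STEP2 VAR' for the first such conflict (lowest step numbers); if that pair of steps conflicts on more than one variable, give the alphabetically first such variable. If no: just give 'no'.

Steps 1,2: B(r=x,w=x) vs A(r=y,w=y). No conflict.
Steps 2,3: A(y = y + 1) vs C(y = y * 2). RACE on y (W-W).
Steps 3,4: C(y = y * 2) vs B(y = 8). RACE on y (W-W).
Steps 4,5: B(r=-,w=y) vs C(r=x,w=x). No conflict.
Steps 5,6: same thread (C). No race.
Steps 6,7: C(x = y) vs B(y = y + 2). RACE on y (R-W).
Steps 7,8: B(r=y,w=y) vs C(r=-,w=x). No conflict.
Steps 8,9: C(x = 2) vs A(y = x). RACE on x (W-R).
Steps 9,10: same thread (A). No race.
Steps 10,11: same thread (A). No race.
First conflict at steps 2,3.

Answer: yes 2 3 y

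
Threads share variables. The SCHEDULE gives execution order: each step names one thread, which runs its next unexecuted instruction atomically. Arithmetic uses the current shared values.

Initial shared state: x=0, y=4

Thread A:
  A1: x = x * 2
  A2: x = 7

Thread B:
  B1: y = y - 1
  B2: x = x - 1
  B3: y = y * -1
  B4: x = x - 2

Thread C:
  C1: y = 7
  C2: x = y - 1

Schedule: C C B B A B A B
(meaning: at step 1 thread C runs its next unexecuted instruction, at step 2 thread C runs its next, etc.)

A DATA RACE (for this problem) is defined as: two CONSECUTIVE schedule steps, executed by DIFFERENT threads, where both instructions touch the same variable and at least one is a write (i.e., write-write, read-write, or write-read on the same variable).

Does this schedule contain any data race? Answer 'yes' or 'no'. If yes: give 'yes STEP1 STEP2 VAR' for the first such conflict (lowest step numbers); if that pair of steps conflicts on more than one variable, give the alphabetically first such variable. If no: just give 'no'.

Answer: yes 2 3 y

Derivation:
Steps 1,2: same thread (C). No race.
Steps 2,3: C(x = y - 1) vs B(y = y - 1). RACE on y (R-W).
Steps 3,4: same thread (B). No race.
Steps 4,5: B(x = x - 1) vs A(x = x * 2). RACE on x (W-W).
Steps 5,6: A(r=x,w=x) vs B(r=y,w=y). No conflict.
Steps 6,7: B(r=y,w=y) vs A(r=-,w=x). No conflict.
Steps 7,8: A(x = 7) vs B(x = x - 2). RACE on x (W-W).
First conflict at steps 2,3.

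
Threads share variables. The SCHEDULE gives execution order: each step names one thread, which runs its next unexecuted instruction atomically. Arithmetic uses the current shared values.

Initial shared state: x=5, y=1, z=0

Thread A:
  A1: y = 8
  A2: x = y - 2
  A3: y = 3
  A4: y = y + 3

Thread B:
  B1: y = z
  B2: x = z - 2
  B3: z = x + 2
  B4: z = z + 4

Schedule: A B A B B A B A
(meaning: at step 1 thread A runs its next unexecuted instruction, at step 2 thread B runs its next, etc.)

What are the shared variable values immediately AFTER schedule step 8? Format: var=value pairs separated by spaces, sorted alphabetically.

Step 1: thread A executes A1 (y = 8). Shared: x=5 y=8 z=0. PCs: A@1 B@0
Step 2: thread B executes B1 (y = z). Shared: x=5 y=0 z=0. PCs: A@1 B@1
Step 3: thread A executes A2 (x = y - 2). Shared: x=-2 y=0 z=0. PCs: A@2 B@1
Step 4: thread B executes B2 (x = z - 2). Shared: x=-2 y=0 z=0. PCs: A@2 B@2
Step 5: thread B executes B3 (z = x + 2). Shared: x=-2 y=0 z=0. PCs: A@2 B@3
Step 6: thread A executes A3 (y = 3). Shared: x=-2 y=3 z=0. PCs: A@3 B@3
Step 7: thread B executes B4 (z = z + 4). Shared: x=-2 y=3 z=4. PCs: A@3 B@4
Step 8: thread A executes A4 (y = y + 3). Shared: x=-2 y=6 z=4. PCs: A@4 B@4

Answer: x=-2 y=6 z=4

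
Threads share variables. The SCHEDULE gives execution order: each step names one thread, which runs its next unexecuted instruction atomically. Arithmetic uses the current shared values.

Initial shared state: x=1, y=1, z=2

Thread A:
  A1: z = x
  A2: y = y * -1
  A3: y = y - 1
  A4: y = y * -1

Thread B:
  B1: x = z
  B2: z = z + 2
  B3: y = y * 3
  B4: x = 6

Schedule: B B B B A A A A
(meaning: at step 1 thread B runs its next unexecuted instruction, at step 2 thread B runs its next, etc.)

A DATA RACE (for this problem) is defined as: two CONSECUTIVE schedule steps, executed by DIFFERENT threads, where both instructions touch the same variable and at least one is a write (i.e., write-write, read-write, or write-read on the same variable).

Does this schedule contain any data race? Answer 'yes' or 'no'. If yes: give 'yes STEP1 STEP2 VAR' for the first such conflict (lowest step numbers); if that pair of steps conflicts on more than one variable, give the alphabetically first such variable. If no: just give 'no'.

Answer: yes 4 5 x

Derivation:
Steps 1,2: same thread (B). No race.
Steps 2,3: same thread (B). No race.
Steps 3,4: same thread (B). No race.
Steps 4,5: B(x = 6) vs A(z = x). RACE on x (W-R).
Steps 5,6: same thread (A). No race.
Steps 6,7: same thread (A). No race.
Steps 7,8: same thread (A). No race.
First conflict at steps 4,5.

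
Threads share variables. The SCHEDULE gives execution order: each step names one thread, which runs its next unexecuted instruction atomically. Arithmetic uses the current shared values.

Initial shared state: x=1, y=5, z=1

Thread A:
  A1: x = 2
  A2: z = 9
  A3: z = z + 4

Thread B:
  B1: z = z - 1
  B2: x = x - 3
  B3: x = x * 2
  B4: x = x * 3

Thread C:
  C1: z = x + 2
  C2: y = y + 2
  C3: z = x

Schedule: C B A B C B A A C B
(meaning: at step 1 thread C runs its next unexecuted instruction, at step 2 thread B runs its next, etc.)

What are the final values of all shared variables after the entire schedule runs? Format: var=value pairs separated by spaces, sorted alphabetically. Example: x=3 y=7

Step 1: thread C executes C1 (z = x + 2). Shared: x=1 y=5 z=3. PCs: A@0 B@0 C@1
Step 2: thread B executes B1 (z = z - 1). Shared: x=1 y=5 z=2. PCs: A@0 B@1 C@1
Step 3: thread A executes A1 (x = 2). Shared: x=2 y=5 z=2. PCs: A@1 B@1 C@1
Step 4: thread B executes B2 (x = x - 3). Shared: x=-1 y=5 z=2. PCs: A@1 B@2 C@1
Step 5: thread C executes C2 (y = y + 2). Shared: x=-1 y=7 z=2. PCs: A@1 B@2 C@2
Step 6: thread B executes B3 (x = x * 2). Shared: x=-2 y=7 z=2. PCs: A@1 B@3 C@2
Step 7: thread A executes A2 (z = 9). Shared: x=-2 y=7 z=9. PCs: A@2 B@3 C@2
Step 8: thread A executes A3 (z = z + 4). Shared: x=-2 y=7 z=13. PCs: A@3 B@3 C@2
Step 9: thread C executes C3 (z = x). Shared: x=-2 y=7 z=-2. PCs: A@3 B@3 C@3
Step 10: thread B executes B4 (x = x * 3). Shared: x=-6 y=7 z=-2. PCs: A@3 B@4 C@3

Answer: x=-6 y=7 z=-2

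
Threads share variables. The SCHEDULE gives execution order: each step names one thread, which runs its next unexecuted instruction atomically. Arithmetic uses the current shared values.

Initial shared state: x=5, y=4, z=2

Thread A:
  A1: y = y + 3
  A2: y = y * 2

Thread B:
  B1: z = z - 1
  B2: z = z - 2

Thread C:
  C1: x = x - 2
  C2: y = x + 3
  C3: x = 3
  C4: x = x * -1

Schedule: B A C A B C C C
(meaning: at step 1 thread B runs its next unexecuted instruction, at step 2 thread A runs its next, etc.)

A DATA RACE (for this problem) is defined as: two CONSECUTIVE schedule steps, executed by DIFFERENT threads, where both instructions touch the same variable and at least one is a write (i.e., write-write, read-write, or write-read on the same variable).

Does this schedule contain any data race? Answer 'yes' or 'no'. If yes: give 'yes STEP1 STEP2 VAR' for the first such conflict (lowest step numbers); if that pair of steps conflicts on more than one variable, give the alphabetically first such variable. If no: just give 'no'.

Steps 1,2: B(r=z,w=z) vs A(r=y,w=y). No conflict.
Steps 2,3: A(r=y,w=y) vs C(r=x,w=x). No conflict.
Steps 3,4: C(r=x,w=x) vs A(r=y,w=y). No conflict.
Steps 4,5: A(r=y,w=y) vs B(r=z,w=z). No conflict.
Steps 5,6: B(r=z,w=z) vs C(r=x,w=y). No conflict.
Steps 6,7: same thread (C). No race.
Steps 7,8: same thread (C). No race.

Answer: no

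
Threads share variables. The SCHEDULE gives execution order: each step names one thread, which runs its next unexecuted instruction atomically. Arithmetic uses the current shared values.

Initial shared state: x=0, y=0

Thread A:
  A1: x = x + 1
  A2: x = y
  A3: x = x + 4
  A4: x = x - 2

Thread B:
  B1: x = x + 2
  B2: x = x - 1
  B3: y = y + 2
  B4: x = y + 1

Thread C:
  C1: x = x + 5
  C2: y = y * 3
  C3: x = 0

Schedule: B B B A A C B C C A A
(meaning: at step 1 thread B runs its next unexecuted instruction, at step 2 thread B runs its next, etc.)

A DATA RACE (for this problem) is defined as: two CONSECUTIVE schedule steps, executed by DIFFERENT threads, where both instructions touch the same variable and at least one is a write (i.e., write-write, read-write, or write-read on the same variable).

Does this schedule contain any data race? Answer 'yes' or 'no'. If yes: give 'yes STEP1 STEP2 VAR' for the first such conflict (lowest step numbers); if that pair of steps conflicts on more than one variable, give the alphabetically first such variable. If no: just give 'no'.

Steps 1,2: same thread (B). No race.
Steps 2,3: same thread (B). No race.
Steps 3,4: B(r=y,w=y) vs A(r=x,w=x). No conflict.
Steps 4,5: same thread (A). No race.
Steps 5,6: A(x = y) vs C(x = x + 5). RACE on x (W-W).
Steps 6,7: C(x = x + 5) vs B(x = y + 1). RACE on x (W-W).
Steps 7,8: B(x = y + 1) vs C(y = y * 3). RACE on y (R-W).
Steps 8,9: same thread (C). No race.
Steps 9,10: C(x = 0) vs A(x = x + 4). RACE on x (W-W).
Steps 10,11: same thread (A). No race.
First conflict at steps 5,6.

Answer: yes 5 6 x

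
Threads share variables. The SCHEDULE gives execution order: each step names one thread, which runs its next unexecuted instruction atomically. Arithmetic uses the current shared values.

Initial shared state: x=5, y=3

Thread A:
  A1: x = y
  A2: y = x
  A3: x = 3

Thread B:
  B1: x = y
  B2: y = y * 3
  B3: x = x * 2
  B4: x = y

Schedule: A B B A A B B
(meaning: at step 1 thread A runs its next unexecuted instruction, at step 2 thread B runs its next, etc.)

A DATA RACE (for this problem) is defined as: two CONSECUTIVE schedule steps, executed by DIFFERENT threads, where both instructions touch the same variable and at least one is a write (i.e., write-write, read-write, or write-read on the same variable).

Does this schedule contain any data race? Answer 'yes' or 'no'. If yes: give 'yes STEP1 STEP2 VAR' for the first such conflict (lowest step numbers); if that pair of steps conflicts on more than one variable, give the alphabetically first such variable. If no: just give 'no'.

Steps 1,2: A(x = y) vs B(x = y). RACE on x (W-W).
Steps 2,3: same thread (B). No race.
Steps 3,4: B(y = y * 3) vs A(y = x). RACE on y (W-W).
Steps 4,5: same thread (A). No race.
Steps 5,6: A(x = 3) vs B(x = x * 2). RACE on x (W-W).
Steps 6,7: same thread (B). No race.
First conflict at steps 1,2.

Answer: yes 1 2 x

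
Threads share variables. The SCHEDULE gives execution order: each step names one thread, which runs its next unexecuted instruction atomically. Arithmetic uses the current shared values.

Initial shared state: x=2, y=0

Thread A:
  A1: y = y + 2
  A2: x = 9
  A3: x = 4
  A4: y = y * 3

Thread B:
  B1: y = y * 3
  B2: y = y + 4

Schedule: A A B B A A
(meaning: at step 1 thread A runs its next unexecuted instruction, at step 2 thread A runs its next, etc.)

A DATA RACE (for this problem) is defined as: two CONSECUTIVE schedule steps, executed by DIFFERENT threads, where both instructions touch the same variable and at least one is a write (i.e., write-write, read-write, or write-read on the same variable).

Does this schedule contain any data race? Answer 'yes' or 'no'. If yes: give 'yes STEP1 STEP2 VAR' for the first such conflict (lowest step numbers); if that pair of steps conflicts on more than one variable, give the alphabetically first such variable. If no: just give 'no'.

Steps 1,2: same thread (A). No race.
Steps 2,3: A(r=-,w=x) vs B(r=y,w=y). No conflict.
Steps 3,4: same thread (B). No race.
Steps 4,5: B(r=y,w=y) vs A(r=-,w=x). No conflict.
Steps 5,6: same thread (A). No race.

Answer: no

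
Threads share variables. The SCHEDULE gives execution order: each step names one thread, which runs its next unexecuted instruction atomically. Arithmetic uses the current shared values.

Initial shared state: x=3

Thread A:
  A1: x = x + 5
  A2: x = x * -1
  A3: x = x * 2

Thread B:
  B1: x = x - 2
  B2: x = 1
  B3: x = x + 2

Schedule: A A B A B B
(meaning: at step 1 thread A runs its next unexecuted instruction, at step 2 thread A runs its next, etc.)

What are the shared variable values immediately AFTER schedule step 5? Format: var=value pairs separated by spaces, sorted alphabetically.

Answer: x=1

Derivation:
Step 1: thread A executes A1 (x = x + 5). Shared: x=8. PCs: A@1 B@0
Step 2: thread A executes A2 (x = x * -1). Shared: x=-8. PCs: A@2 B@0
Step 3: thread B executes B1 (x = x - 2). Shared: x=-10. PCs: A@2 B@1
Step 4: thread A executes A3 (x = x * 2). Shared: x=-20. PCs: A@3 B@1
Step 5: thread B executes B2 (x = 1). Shared: x=1. PCs: A@3 B@2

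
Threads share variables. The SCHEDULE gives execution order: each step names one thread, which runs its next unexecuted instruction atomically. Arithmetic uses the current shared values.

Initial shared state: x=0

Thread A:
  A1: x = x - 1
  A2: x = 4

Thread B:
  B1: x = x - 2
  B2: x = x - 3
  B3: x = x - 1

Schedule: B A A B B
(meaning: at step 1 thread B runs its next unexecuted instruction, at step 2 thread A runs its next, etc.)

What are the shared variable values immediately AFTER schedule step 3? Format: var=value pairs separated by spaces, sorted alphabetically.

Step 1: thread B executes B1 (x = x - 2). Shared: x=-2. PCs: A@0 B@1
Step 2: thread A executes A1 (x = x - 1). Shared: x=-3. PCs: A@1 B@1
Step 3: thread A executes A2 (x = 4). Shared: x=4. PCs: A@2 B@1

Answer: x=4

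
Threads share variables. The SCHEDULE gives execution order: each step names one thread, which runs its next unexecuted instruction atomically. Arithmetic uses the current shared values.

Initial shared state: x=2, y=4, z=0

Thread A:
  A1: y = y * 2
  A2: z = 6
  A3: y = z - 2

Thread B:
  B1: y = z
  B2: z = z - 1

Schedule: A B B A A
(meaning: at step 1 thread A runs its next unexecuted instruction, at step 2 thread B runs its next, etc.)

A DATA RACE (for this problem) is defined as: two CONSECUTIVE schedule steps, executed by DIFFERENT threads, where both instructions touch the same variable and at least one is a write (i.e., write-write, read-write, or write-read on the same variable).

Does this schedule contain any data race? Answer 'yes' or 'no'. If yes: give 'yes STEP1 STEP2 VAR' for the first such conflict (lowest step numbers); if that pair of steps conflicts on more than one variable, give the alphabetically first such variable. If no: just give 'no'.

Answer: yes 1 2 y

Derivation:
Steps 1,2: A(y = y * 2) vs B(y = z). RACE on y (W-W).
Steps 2,3: same thread (B). No race.
Steps 3,4: B(z = z - 1) vs A(z = 6). RACE on z (W-W).
Steps 4,5: same thread (A). No race.
First conflict at steps 1,2.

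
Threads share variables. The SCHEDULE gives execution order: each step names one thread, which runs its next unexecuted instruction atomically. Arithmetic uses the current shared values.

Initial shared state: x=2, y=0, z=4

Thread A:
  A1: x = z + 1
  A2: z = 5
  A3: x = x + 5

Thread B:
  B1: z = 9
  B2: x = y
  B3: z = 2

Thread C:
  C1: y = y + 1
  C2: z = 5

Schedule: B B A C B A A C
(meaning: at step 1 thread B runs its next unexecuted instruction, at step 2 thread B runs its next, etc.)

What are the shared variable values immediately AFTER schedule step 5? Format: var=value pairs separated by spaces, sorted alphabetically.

Step 1: thread B executes B1 (z = 9). Shared: x=2 y=0 z=9. PCs: A@0 B@1 C@0
Step 2: thread B executes B2 (x = y). Shared: x=0 y=0 z=9. PCs: A@0 B@2 C@0
Step 3: thread A executes A1 (x = z + 1). Shared: x=10 y=0 z=9. PCs: A@1 B@2 C@0
Step 4: thread C executes C1 (y = y + 1). Shared: x=10 y=1 z=9. PCs: A@1 B@2 C@1
Step 5: thread B executes B3 (z = 2). Shared: x=10 y=1 z=2. PCs: A@1 B@3 C@1

Answer: x=10 y=1 z=2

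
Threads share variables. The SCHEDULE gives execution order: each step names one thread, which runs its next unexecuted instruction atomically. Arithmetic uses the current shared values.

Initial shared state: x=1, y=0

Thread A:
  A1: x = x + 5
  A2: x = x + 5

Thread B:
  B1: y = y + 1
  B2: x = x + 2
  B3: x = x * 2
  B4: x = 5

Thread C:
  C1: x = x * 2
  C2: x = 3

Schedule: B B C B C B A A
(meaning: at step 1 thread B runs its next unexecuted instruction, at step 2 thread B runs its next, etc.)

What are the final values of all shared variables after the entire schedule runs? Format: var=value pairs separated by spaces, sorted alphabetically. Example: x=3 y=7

Answer: x=15 y=1

Derivation:
Step 1: thread B executes B1 (y = y + 1). Shared: x=1 y=1. PCs: A@0 B@1 C@0
Step 2: thread B executes B2 (x = x + 2). Shared: x=3 y=1. PCs: A@0 B@2 C@0
Step 3: thread C executes C1 (x = x * 2). Shared: x=6 y=1. PCs: A@0 B@2 C@1
Step 4: thread B executes B3 (x = x * 2). Shared: x=12 y=1. PCs: A@0 B@3 C@1
Step 5: thread C executes C2 (x = 3). Shared: x=3 y=1. PCs: A@0 B@3 C@2
Step 6: thread B executes B4 (x = 5). Shared: x=5 y=1. PCs: A@0 B@4 C@2
Step 7: thread A executes A1 (x = x + 5). Shared: x=10 y=1. PCs: A@1 B@4 C@2
Step 8: thread A executes A2 (x = x + 5). Shared: x=15 y=1. PCs: A@2 B@4 C@2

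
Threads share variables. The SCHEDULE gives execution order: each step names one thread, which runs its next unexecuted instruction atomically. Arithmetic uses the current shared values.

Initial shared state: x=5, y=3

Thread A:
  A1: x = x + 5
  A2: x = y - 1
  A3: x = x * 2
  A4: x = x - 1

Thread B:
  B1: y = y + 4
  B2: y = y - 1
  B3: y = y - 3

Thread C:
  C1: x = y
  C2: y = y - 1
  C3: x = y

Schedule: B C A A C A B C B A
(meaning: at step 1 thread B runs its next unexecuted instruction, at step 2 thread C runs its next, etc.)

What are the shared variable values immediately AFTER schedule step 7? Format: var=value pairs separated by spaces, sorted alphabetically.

Step 1: thread B executes B1 (y = y + 4). Shared: x=5 y=7. PCs: A@0 B@1 C@0
Step 2: thread C executes C1 (x = y). Shared: x=7 y=7. PCs: A@0 B@1 C@1
Step 3: thread A executes A1 (x = x + 5). Shared: x=12 y=7. PCs: A@1 B@1 C@1
Step 4: thread A executes A2 (x = y - 1). Shared: x=6 y=7. PCs: A@2 B@1 C@1
Step 5: thread C executes C2 (y = y - 1). Shared: x=6 y=6. PCs: A@2 B@1 C@2
Step 6: thread A executes A3 (x = x * 2). Shared: x=12 y=6. PCs: A@3 B@1 C@2
Step 7: thread B executes B2 (y = y - 1). Shared: x=12 y=5. PCs: A@3 B@2 C@2

Answer: x=12 y=5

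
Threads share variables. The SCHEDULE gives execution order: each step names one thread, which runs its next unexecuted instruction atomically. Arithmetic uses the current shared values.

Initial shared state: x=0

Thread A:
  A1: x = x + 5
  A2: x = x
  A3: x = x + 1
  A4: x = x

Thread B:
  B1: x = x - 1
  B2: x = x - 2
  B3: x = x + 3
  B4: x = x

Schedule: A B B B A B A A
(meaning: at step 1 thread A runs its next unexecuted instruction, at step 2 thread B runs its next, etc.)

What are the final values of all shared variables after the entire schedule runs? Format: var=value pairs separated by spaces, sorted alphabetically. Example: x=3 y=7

Step 1: thread A executes A1 (x = x + 5). Shared: x=5. PCs: A@1 B@0
Step 2: thread B executes B1 (x = x - 1). Shared: x=4. PCs: A@1 B@1
Step 3: thread B executes B2 (x = x - 2). Shared: x=2. PCs: A@1 B@2
Step 4: thread B executes B3 (x = x + 3). Shared: x=5. PCs: A@1 B@3
Step 5: thread A executes A2 (x = x). Shared: x=5. PCs: A@2 B@3
Step 6: thread B executes B4 (x = x). Shared: x=5. PCs: A@2 B@4
Step 7: thread A executes A3 (x = x + 1). Shared: x=6. PCs: A@3 B@4
Step 8: thread A executes A4 (x = x). Shared: x=6. PCs: A@4 B@4

Answer: x=6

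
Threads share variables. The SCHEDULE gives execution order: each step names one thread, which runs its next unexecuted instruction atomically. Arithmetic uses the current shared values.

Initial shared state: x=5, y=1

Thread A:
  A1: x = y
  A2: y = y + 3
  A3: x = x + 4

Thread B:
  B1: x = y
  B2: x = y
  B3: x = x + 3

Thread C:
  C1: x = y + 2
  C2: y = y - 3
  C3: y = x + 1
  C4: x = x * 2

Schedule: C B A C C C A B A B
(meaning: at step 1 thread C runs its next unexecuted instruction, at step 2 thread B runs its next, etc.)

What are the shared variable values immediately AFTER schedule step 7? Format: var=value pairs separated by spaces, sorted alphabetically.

Answer: x=2 y=5

Derivation:
Step 1: thread C executes C1 (x = y + 2). Shared: x=3 y=1. PCs: A@0 B@0 C@1
Step 2: thread B executes B1 (x = y). Shared: x=1 y=1. PCs: A@0 B@1 C@1
Step 3: thread A executes A1 (x = y). Shared: x=1 y=1. PCs: A@1 B@1 C@1
Step 4: thread C executes C2 (y = y - 3). Shared: x=1 y=-2. PCs: A@1 B@1 C@2
Step 5: thread C executes C3 (y = x + 1). Shared: x=1 y=2. PCs: A@1 B@1 C@3
Step 6: thread C executes C4 (x = x * 2). Shared: x=2 y=2. PCs: A@1 B@1 C@4
Step 7: thread A executes A2 (y = y + 3). Shared: x=2 y=5. PCs: A@2 B@1 C@4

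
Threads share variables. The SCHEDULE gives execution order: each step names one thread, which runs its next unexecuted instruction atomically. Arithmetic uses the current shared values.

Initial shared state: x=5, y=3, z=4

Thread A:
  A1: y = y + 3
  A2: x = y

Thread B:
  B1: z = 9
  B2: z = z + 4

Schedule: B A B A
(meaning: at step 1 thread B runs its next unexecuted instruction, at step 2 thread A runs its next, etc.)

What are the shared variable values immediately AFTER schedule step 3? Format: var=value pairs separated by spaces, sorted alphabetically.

Answer: x=5 y=6 z=13

Derivation:
Step 1: thread B executes B1 (z = 9). Shared: x=5 y=3 z=9. PCs: A@0 B@1
Step 2: thread A executes A1 (y = y + 3). Shared: x=5 y=6 z=9. PCs: A@1 B@1
Step 3: thread B executes B2 (z = z + 4). Shared: x=5 y=6 z=13. PCs: A@1 B@2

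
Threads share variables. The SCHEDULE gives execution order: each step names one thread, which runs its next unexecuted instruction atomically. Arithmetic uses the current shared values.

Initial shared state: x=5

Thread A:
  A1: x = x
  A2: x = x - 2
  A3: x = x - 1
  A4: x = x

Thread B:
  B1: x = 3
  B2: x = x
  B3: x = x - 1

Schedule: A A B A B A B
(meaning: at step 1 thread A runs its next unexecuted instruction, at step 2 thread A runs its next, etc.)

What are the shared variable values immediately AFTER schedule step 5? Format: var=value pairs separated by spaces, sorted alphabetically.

Step 1: thread A executes A1 (x = x). Shared: x=5. PCs: A@1 B@0
Step 2: thread A executes A2 (x = x - 2). Shared: x=3. PCs: A@2 B@0
Step 3: thread B executes B1 (x = 3). Shared: x=3. PCs: A@2 B@1
Step 4: thread A executes A3 (x = x - 1). Shared: x=2. PCs: A@3 B@1
Step 5: thread B executes B2 (x = x). Shared: x=2. PCs: A@3 B@2

Answer: x=2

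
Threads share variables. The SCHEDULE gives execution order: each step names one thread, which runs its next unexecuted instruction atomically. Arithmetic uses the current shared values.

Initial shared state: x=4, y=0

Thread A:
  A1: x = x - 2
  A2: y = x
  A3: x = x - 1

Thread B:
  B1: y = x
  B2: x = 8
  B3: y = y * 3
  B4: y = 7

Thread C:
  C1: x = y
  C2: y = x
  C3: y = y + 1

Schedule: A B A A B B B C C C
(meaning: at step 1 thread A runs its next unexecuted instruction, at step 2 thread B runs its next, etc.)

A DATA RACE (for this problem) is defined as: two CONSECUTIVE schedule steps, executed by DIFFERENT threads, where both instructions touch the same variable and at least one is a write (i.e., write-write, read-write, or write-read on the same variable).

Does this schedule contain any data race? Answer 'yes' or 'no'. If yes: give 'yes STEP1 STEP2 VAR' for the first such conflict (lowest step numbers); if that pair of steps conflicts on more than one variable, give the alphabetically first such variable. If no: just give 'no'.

Steps 1,2: A(x = x - 2) vs B(y = x). RACE on x (W-R).
Steps 2,3: B(y = x) vs A(y = x). RACE on y (W-W).
Steps 3,4: same thread (A). No race.
Steps 4,5: A(x = x - 1) vs B(x = 8). RACE on x (W-W).
Steps 5,6: same thread (B). No race.
Steps 6,7: same thread (B). No race.
Steps 7,8: B(y = 7) vs C(x = y). RACE on y (W-R).
Steps 8,9: same thread (C). No race.
Steps 9,10: same thread (C). No race.
First conflict at steps 1,2.

Answer: yes 1 2 x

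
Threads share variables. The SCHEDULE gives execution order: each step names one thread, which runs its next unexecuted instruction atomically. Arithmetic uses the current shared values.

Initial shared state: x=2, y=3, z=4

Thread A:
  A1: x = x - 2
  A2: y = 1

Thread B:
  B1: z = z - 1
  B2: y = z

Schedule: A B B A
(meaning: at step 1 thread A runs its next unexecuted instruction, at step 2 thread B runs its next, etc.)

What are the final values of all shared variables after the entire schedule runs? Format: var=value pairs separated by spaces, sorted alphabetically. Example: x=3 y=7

Answer: x=0 y=1 z=3

Derivation:
Step 1: thread A executes A1 (x = x - 2). Shared: x=0 y=3 z=4. PCs: A@1 B@0
Step 2: thread B executes B1 (z = z - 1). Shared: x=0 y=3 z=3. PCs: A@1 B@1
Step 3: thread B executes B2 (y = z). Shared: x=0 y=3 z=3. PCs: A@1 B@2
Step 4: thread A executes A2 (y = 1). Shared: x=0 y=1 z=3. PCs: A@2 B@2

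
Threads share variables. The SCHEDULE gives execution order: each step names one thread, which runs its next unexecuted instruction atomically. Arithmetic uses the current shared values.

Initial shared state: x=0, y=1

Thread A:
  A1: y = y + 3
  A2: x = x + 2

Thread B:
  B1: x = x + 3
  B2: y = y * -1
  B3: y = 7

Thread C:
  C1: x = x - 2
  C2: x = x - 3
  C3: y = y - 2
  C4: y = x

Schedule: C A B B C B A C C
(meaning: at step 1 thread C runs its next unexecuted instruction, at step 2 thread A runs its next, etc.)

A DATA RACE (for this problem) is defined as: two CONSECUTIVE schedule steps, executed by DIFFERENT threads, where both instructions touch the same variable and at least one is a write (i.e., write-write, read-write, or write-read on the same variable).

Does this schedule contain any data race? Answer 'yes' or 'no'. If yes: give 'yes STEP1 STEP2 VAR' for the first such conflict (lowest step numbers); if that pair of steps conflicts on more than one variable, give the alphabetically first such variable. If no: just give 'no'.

Steps 1,2: C(r=x,w=x) vs A(r=y,w=y). No conflict.
Steps 2,3: A(r=y,w=y) vs B(r=x,w=x). No conflict.
Steps 3,4: same thread (B). No race.
Steps 4,5: B(r=y,w=y) vs C(r=x,w=x). No conflict.
Steps 5,6: C(r=x,w=x) vs B(r=-,w=y). No conflict.
Steps 6,7: B(r=-,w=y) vs A(r=x,w=x). No conflict.
Steps 7,8: A(r=x,w=x) vs C(r=y,w=y). No conflict.
Steps 8,9: same thread (C). No race.

Answer: no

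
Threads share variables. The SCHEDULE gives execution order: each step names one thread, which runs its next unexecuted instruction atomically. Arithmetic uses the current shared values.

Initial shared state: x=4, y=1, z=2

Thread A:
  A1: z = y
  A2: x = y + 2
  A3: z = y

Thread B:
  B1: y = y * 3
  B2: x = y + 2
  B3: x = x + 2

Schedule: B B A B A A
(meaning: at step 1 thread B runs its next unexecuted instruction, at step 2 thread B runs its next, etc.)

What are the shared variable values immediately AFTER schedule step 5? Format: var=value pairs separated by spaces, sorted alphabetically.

Step 1: thread B executes B1 (y = y * 3). Shared: x=4 y=3 z=2. PCs: A@0 B@1
Step 2: thread B executes B2 (x = y + 2). Shared: x=5 y=3 z=2. PCs: A@0 B@2
Step 3: thread A executes A1 (z = y). Shared: x=5 y=3 z=3. PCs: A@1 B@2
Step 4: thread B executes B3 (x = x + 2). Shared: x=7 y=3 z=3. PCs: A@1 B@3
Step 5: thread A executes A2 (x = y + 2). Shared: x=5 y=3 z=3. PCs: A@2 B@3

Answer: x=5 y=3 z=3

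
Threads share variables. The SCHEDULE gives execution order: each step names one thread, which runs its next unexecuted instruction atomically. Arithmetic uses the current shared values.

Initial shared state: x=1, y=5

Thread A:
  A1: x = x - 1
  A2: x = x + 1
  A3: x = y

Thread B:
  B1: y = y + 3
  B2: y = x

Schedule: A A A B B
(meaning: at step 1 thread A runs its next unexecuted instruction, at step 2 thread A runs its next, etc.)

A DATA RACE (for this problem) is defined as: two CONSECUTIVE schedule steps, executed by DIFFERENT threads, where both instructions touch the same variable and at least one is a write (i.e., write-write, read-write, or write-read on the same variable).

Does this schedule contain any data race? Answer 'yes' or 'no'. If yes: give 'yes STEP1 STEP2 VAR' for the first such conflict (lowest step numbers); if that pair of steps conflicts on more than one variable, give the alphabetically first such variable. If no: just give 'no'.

Steps 1,2: same thread (A). No race.
Steps 2,3: same thread (A). No race.
Steps 3,4: A(x = y) vs B(y = y + 3). RACE on y (R-W).
Steps 4,5: same thread (B). No race.
First conflict at steps 3,4.

Answer: yes 3 4 y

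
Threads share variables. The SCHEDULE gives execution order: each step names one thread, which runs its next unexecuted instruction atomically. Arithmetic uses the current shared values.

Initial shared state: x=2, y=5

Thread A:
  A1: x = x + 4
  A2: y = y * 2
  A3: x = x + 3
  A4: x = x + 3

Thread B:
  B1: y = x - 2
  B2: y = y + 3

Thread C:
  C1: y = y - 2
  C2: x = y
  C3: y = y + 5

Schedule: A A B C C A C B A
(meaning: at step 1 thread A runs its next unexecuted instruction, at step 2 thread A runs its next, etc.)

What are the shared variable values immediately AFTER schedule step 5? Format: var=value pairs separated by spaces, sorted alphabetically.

Answer: x=2 y=2

Derivation:
Step 1: thread A executes A1 (x = x + 4). Shared: x=6 y=5. PCs: A@1 B@0 C@0
Step 2: thread A executes A2 (y = y * 2). Shared: x=6 y=10. PCs: A@2 B@0 C@0
Step 3: thread B executes B1 (y = x - 2). Shared: x=6 y=4. PCs: A@2 B@1 C@0
Step 4: thread C executes C1 (y = y - 2). Shared: x=6 y=2. PCs: A@2 B@1 C@1
Step 5: thread C executes C2 (x = y). Shared: x=2 y=2. PCs: A@2 B@1 C@2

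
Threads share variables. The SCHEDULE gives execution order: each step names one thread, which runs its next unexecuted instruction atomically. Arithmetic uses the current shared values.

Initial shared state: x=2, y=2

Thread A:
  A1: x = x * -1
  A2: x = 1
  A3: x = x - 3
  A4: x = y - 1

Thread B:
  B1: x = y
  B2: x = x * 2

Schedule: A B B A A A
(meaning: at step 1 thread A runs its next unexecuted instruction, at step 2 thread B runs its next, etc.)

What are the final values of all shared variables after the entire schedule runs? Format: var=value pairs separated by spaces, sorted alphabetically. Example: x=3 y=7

Step 1: thread A executes A1 (x = x * -1). Shared: x=-2 y=2. PCs: A@1 B@0
Step 2: thread B executes B1 (x = y). Shared: x=2 y=2. PCs: A@1 B@1
Step 3: thread B executes B2 (x = x * 2). Shared: x=4 y=2. PCs: A@1 B@2
Step 4: thread A executes A2 (x = 1). Shared: x=1 y=2. PCs: A@2 B@2
Step 5: thread A executes A3 (x = x - 3). Shared: x=-2 y=2. PCs: A@3 B@2
Step 6: thread A executes A4 (x = y - 1). Shared: x=1 y=2. PCs: A@4 B@2

Answer: x=1 y=2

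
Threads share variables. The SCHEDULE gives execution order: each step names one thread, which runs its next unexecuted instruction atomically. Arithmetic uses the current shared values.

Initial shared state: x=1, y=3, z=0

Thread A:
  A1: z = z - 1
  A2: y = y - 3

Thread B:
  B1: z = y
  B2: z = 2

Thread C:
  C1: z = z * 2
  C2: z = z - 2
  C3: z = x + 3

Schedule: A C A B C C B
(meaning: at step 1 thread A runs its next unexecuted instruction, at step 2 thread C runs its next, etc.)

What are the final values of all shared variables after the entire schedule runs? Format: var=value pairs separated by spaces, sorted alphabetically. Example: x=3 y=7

Step 1: thread A executes A1 (z = z - 1). Shared: x=1 y=3 z=-1. PCs: A@1 B@0 C@0
Step 2: thread C executes C1 (z = z * 2). Shared: x=1 y=3 z=-2. PCs: A@1 B@0 C@1
Step 3: thread A executes A2 (y = y - 3). Shared: x=1 y=0 z=-2. PCs: A@2 B@0 C@1
Step 4: thread B executes B1 (z = y). Shared: x=1 y=0 z=0. PCs: A@2 B@1 C@1
Step 5: thread C executes C2 (z = z - 2). Shared: x=1 y=0 z=-2. PCs: A@2 B@1 C@2
Step 6: thread C executes C3 (z = x + 3). Shared: x=1 y=0 z=4. PCs: A@2 B@1 C@3
Step 7: thread B executes B2 (z = 2). Shared: x=1 y=0 z=2. PCs: A@2 B@2 C@3

Answer: x=1 y=0 z=2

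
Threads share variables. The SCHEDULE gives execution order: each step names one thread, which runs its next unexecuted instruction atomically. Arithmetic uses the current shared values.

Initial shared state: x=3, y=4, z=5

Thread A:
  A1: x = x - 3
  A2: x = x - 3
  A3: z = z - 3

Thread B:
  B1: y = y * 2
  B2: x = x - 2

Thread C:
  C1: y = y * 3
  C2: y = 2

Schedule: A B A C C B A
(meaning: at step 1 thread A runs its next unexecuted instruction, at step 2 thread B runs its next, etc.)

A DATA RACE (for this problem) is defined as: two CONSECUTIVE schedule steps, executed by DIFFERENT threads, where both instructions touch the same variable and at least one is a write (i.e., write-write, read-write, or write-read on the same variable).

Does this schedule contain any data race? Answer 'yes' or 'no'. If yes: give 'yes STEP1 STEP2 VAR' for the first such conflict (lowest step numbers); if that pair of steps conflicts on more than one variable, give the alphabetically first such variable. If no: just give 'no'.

Answer: no

Derivation:
Steps 1,2: A(r=x,w=x) vs B(r=y,w=y). No conflict.
Steps 2,3: B(r=y,w=y) vs A(r=x,w=x). No conflict.
Steps 3,4: A(r=x,w=x) vs C(r=y,w=y). No conflict.
Steps 4,5: same thread (C). No race.
Steps 5,6: C(r=-,w=y) vs B(r=x,w=x). No conflict.
Steps 6,7: B(r=x,w=x) vs A(r=z,w=z). No conflict.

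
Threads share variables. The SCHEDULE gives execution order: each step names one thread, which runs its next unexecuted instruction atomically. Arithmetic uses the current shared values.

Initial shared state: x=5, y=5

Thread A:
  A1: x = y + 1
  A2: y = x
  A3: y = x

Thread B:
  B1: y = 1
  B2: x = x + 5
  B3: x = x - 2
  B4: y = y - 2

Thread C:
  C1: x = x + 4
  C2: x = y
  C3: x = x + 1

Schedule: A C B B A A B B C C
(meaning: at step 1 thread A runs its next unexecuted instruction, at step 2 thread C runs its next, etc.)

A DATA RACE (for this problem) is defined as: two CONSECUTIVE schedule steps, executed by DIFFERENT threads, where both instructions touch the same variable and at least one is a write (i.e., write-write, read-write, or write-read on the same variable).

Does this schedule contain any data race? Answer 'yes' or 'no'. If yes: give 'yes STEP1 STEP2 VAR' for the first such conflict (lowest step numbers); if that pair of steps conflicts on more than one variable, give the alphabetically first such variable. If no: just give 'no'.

Answer: yes 1 2 x

Derivation:
Steps 1,2: A(x = y + 1) vs C(x = x + 4). RACE on x (W-W).
Steps 2,3: C(r=x,w=x) vs B(r=-,w=y). No conflict.
Steps 3,4: same thread (B). No race.
Steps 4,5: B(x = x + 5) vs A(y = x). RACE on x (W-R).
Steps 5,6: same thread (A). No race.
Steps 6,7: A(y = x) vs B(x = x - 2). RACE on x (R-W).
Steps 7,8: same thread (B). No race.
Steps 8,9: B(y = y - 2) vs C(x = y). RACE on y (W-R).
Steps 9,10: same thread (C). No race.
First conflict at steps 1,2.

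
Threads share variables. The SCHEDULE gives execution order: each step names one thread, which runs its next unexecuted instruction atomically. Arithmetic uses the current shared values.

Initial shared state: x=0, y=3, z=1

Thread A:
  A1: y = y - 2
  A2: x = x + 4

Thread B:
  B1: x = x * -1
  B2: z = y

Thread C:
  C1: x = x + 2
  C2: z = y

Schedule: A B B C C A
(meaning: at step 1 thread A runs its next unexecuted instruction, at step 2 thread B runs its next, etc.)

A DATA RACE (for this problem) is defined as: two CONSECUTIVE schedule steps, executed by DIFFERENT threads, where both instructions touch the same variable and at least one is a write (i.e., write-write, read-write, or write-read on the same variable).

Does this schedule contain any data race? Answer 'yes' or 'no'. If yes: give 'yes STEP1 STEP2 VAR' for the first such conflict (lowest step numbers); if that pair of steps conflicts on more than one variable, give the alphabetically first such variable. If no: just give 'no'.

Steps 1,2: A(r=y,w=y) vs B(r=x,w=x). No conflict.
Steps 2,3: same thread (B). No race.
Steps 3,4: B(r=y,w=z) vs C(r=x,w=x). No conflict.
Steps 4,5: same thread (C). No race.
Steps 5,6: C(r=y,w=z) vs A(r=x,w=x). No conflict.

Answer: no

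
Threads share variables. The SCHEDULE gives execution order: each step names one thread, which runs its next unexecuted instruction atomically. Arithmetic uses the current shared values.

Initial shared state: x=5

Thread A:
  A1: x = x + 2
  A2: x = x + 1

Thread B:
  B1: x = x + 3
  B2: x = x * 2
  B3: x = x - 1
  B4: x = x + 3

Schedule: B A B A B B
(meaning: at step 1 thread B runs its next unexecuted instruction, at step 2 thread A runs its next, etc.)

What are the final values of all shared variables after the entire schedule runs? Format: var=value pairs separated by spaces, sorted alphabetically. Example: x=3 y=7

Step 1: thread B executes B1 (x = x + 3). Shared: x=8. PCs: A@0 B@1
Step 2: thread A executes A1 (x = x + 2). Shared: x=10. PCs: A@1 B@1
Step 3: thread B executes B2 (x = x * 2). Shared: x=20. PCs: A@1 B@2
Step 4: thread A executes A2 (x = x + 1). Shared: x=21. PCs: A@2 B@2
Step 5: thread B executes B3 (x = x - 1). Shared: x=20. PCs: A@2 B@3
Step 6: thread B executes B4 (x = x + 3). Shared: x=23. PCs: A@2 B@4

Answer: x=23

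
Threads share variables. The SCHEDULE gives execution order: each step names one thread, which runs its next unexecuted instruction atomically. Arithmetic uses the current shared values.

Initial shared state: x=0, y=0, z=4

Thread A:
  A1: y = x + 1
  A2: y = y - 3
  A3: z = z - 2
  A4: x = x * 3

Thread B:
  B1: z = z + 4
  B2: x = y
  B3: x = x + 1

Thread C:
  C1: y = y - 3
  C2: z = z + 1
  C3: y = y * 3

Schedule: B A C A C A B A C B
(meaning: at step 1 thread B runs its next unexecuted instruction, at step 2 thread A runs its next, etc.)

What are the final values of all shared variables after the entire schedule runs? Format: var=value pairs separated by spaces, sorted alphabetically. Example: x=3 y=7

Answer: x=-14 y=-15 z=7

Derivation:
Step 1: thread B executes B1 (z = z + 4). Shared: x=0 y=0 z=8. PCs: A@0 B@1 C@0
Step 2: thread A executes A1 (y = x + 1). Shared: x=0 y=1 z=8. PCs: A@1 B@1 C@0
Step 3: thread C executes C1 (y = y - 3). Shared: x=0 y=-2 z=8. PCs: A@1 B@1 C@1
Step 4: thread A executes A2 (y = y - 3). Shared: x=0 y=-5 z=8. PCs: A@2 B@1 C@1
Step 5: thread C executes C2 (z = z + 1). Shared: x=0 y=-5 z=9. PCs: A@2 B@1 C@2
Step 6: thread A executes A3 (z = z - 2). Shared: x=0 y=-5 z=7. PCs: A@3 B@1 C@2
Step 7: thread B executes B2 (x = y). Shared: x=-5 y=-5 z=7. PCs: A@3 B@2 C@2
Step 8: thread A executes A4 (x = x * 3). Shared: x=-15 y=-5 z=7. PCs: A@4 B@2 C@2
Step 9: thread C executes C3 (y = y * 3). Shared: x=-15 y=-15 z=7. PCs: A@4 B@2 C@3
Step 10: thread B executes B3 (x = x + 1). Shared: x=-14 y=-15 z=7. PCs: A@4 B@3 C@3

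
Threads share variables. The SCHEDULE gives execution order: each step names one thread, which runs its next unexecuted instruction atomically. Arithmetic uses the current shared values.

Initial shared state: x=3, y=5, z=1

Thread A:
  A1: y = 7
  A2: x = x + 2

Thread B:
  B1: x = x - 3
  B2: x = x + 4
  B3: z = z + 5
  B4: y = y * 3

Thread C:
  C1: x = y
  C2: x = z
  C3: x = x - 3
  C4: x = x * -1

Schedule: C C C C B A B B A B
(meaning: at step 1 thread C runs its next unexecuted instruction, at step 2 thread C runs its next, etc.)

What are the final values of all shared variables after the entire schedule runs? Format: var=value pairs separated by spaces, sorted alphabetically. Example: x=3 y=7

Answer: x=5 y=21 z=6

Derivation:
Step 1: thread C executes C1 (x = y). Shared: x=5 y=5 z=1. PCs: A@0 B@0 C@1
Step 2: thread C executes C2 (x = z). Shared: x=1 y=5 z=1. PCs: A@0 B@0 C@2
Step 3: thread C executes C3 (x = x - 3). Shared: x=-2 y=5 z=1. PCs: A@0 B@0 C@3
Step 4: thread C executes C4 (x = x * -1). Shared: x=2 y=5 z=1. PCs: A@0 B@0 C@4
Step 5: thread B executes B1 (x = x - 3). Shared: x=-1 y=5 z=1. PCs: A@0 B@1 C@4
Step 6: thread A executes A1 (y = 7). Shared: x=-1 y=7 z=1. PCs: A@1 B@1 C@4
Step 7: thread B executes B2 (x = x + 4). Shared: x=3 y=7 z=1. PCs: A@1 B@2 C@4
Step 8: thread B executes B3 (z = z + 5). Shared: x=3 y=7 z=6. PCs: A@1 B@3 C@4
Step 9: thread A executes A2 (x = x + 2). Shared: x=5 y=7 z=6. PCs: A@2 B@3 C@4
Step 10: thread B executes B4 (y = y * 3). Shared: x=5 y=21 z=6. PCs: A@2 B@4 C@4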